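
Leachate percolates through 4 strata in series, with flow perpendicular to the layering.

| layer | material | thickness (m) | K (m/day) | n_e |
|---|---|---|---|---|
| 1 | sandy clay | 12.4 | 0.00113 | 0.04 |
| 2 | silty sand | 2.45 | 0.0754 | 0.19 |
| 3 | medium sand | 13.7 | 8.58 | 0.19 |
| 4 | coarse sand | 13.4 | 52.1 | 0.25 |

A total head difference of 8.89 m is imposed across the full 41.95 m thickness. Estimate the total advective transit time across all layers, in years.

With flow normal to the layers, continuity requires the same specific discharge q through every layer.
Σ(b_i/K_i) = 12.4/0.00113 + 2.45/0.0754 + 13.7/8.58 + 13.4/52.1 = 11008 d.
q = Δh / Σ(b_i/K_i) = 8.89 / 11008 = 0.0008076 m/day.
In each layer the seepage velocity is v_i = q/n_i, so the layer transit time is t_i = b_i·n_i / q:
  layer 1 (sandy clay): t_1 = 12.4 × 0.04 / 0.0008076 = 614.2 d
  layer 2 (silty sand): t_2 = 2.45 × 0.19 / 0.0008076 = 576.4 d
  layer 3 (medium sand): t_3 = 13.7 × 0.19 / 0.0008076 = 3223 d
  layer 4 (coarse sand): t_4 = 13.4 × 0.25 / 0.0008076 = 4148 d
Total t = Σ t_i = 8562 days = 23.44 years.

23.4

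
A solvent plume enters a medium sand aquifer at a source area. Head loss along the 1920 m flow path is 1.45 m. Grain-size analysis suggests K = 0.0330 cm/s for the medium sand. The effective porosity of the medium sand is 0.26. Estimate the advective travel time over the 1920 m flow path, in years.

Convert K: 0.0330 cm/s × 864 = 28.51 m/day.
Hydraulic gradient i = Δh / L = 1.45 / 1920 = 0.0007552.
Darcy flux q = K · i = 28.51 × 0.0007552 = 0.02153 m/day.
Seepage velocity v = q / n_e = 0.02153 / 0.26 = 0.08282 m/day.
Travel time t = L / v = 1920 / 0.08282 = 23184 days = 63.47 years.

63.5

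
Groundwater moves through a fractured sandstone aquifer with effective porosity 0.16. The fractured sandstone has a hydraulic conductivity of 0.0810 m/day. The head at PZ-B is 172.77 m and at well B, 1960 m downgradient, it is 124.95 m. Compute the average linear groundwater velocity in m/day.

Hydraulic gradient i = (172.77 − 124.95) / 1960 = 47.82 / 1960 = 0.02440.
Darcy flux q = K · i = 0.08100 × 0.02440 = 0.001976 m/day.
Seepage velocity v = q / n_e = 0.001976 / 0.16 = 0.01235 m/day.

0.0124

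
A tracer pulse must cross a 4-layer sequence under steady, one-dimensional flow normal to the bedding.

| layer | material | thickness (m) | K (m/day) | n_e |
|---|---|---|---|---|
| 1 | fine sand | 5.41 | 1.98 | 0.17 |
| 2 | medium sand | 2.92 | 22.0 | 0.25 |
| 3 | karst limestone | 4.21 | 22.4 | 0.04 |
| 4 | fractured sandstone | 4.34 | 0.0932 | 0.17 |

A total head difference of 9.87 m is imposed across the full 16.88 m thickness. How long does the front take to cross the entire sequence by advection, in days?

With flow normal to the layers, continuity requires the same specific discharge q through every layer.
Σ(b_i/K_i) = 5.41/1.98 + 2.92/22.0 + 4.21/22.4 + 4.34/0.0932 = 49.62 d.
q = Δh / Σ(b_i/K_i) = 9.87 / 49.62 = 0.1989 m/day.
In each layer the seepage velocity is v_i = q/n_i, so the layer transit time is t_i = b_i·n_i / q:
  layer 1 (fine sand): t_1 = 5.41 × 0.17 / 0.1989 = 4.624 d
  layer 2 (medium sand): t_2 = 2.92 × 0.25 / 0.1989 = 3.670 d
  layer 3 (karst limestone): t_3 = 4.21 × 0.04 / 0.1989 = 0.8466 d
  layer 4 (fractured sandstone): t_4 = 4.34 × 0.17 / 0.1989 = 3.709 d
Total t = Σ t_i = 12.85 days.

12.8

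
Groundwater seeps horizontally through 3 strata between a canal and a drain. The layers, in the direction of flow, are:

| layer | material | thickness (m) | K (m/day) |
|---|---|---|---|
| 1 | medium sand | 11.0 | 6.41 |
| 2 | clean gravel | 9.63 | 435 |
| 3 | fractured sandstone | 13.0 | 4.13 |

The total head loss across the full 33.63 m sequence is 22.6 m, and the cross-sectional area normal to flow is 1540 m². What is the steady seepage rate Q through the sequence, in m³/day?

7120

Flow is perpendicular to layering, so the layers act in series and the equivalent K is the thickness-weighted harmonic mean.
Total thickness L = 11.0 + 9.63 + 13.0 = 33.63 m.
Σ(b_i/K_i) = 11.0/6.41 + 9.63/435 + 13.0/4.13 = 4.886 d.
K_eq = L / Σ(b_i/K_i) = 33.63 / 4.886 = 6.883 m/day.
Q = K_eq · A · (Δh/L) = 6.883 × 1540 × (22.6/33.63) = 7123 m³/day.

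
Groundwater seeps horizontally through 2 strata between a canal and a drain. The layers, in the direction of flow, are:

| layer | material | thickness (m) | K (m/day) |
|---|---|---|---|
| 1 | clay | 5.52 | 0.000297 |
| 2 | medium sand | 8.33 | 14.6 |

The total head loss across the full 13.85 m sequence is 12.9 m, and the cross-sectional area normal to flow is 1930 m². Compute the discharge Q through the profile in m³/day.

Flow is perpendicular to layering, so the layers act in series and the equivalent K is the thickness-weighted harmonic mean.
Total thickness L = 5.52 + 8.33 = 13.85 m.
Σ(b_i/K_i) = 5.52/0.000297 + 8.33/14.6 = 18586 d.
K_eq = L / Σ(b_i/K_i) = 13.85 / 18586 = 0.0007452 m/day.
Q = K_eq · A · (Δh/L) = 0.0007452 × 1930 × (12.9/13.85) = 1.340 m³/day.

1.34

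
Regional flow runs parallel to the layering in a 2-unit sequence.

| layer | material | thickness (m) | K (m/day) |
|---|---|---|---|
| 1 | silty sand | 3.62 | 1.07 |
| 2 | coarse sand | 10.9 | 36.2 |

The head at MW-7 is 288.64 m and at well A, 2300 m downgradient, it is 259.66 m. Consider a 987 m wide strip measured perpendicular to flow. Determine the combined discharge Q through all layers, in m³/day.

4960

Flow is parallel to layering, so each bed carries its own Darcy discharge and the transmissivities add.
Σ(K_i·b_i) = 1.07×3.62 + 36.2×10.9 = 398.5 m²/day.
Hydraulic gradient i = (288.64 − 259.66) / 2300 = 28.98 / 2300 = 0.01260.
Q = Σ(K_i·b_i) · W · i = 398.5 × 987 × 0.01260 = 4955 m³/day.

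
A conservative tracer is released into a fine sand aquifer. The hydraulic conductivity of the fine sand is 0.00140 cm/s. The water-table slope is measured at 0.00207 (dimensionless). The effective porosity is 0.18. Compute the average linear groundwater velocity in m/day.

Convert K: 0.00140 cm/s × 864 = 1.210 m/day.
Hydraulic gradient i = 0.00207.
Darcy flux q = K · i = 1.210 × 0.002070 = 0.002504 m/day.
Seepage velocity v = q / n_e = 0.002504 / 0.18 = 0.01391 m/day.

0.0139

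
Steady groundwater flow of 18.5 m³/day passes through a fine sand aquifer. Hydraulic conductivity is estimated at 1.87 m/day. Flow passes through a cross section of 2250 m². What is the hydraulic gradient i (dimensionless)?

0.00440

From Q = K·A·i, i = Q / (K·A) = 18.5 / (1.870 × 2250) = 0.004397.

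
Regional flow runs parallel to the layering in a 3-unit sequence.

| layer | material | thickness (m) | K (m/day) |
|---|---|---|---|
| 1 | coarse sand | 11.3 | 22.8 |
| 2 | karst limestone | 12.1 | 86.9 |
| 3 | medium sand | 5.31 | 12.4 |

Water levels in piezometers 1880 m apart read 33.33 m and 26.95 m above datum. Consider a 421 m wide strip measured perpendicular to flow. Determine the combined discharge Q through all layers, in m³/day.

1960

Flow is parallel to layering, so each bed carries its own Darcy discharge and the transmissivities add.
Σ(K_i·b_i) = 22.8×11.3 + 86.9×12.1 + 12.4×5.31 = 1375 m²/day.
Hydraulic gradient i = (33.33 − 26.95) / 1880 = 6.38 / 1880 = 0.003394.
Q = Σ(K_i·b_i) · W · i = 1375 × 421 × 0.003394 = 1964 m³/day.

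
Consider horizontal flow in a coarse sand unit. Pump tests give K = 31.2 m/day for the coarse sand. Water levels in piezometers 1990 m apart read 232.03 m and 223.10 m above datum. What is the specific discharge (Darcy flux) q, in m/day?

0.140

Hydraulic gradient i = (232.03 − 223.10) / 1990 = 8.93 / 1990 = 0.004487.
Specific discharge q = K · i = 31.20 × 0.004487 = 0.1400 m/day.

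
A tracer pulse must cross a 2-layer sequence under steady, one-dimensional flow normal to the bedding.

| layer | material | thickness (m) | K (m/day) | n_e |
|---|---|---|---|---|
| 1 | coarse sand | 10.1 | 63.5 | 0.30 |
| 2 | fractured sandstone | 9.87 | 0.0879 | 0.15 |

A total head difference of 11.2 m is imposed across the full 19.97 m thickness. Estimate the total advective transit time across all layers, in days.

45.3

With flow normal to the layers, continuity requires the same specific discharge q through every layer.
Σ(b_i/K_i) = 10.1/63.5 + 9.87/0.0879 = 112.4 d.
q = Δh / Σ(b_i/K_i) = 11.2 / 112.4 = 0.09960 m/day.
In each layer the seepage velocity is v_i = q/n_i, so the layer transit time is t_i = b_i·n_i / q:
  layer 1 (coarse sand): t_1 = 10.1 × 0.30 / 0.09960 = 30.42 d
  layer 2 (fractured sandstone): t_2 = 9.87 × 0.15 / 0.09960 = 14.86 d
Total t = Σ t_i = 45.28 days.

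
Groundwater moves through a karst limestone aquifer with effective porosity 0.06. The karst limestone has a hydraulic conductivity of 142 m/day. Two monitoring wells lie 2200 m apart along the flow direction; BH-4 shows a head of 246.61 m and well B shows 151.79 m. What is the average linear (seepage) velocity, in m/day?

102

Hydraulic gradient i = (246.61 − 151.79) / 2200 = 94.82 / 2200 = 0.04310.
Darcy flux q = K · i = 142.0 × 0.04310 = 6.120 m/day.
Seepage velocity v = q / n_e = 6.120 / 0.06 = 102.0 m/day.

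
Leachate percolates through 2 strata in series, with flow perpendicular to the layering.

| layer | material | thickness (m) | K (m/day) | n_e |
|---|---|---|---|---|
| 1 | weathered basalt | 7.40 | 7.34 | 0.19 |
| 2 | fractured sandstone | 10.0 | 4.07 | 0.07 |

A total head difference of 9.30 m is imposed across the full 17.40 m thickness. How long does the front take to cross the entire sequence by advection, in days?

With flow normal to the layers, continuity requires the same specific discharge q through every layer.
Σ(b_i/K_i) = 7.40/7.34 + 10.0/4.07 = 3.465 d.
q = Δh / Σ(b_i/K_i) = 9.30 / 3.465 = 2.684 m/day.
In each layer the seepage velocity is v_i = q/n_i, so the layer transit time is t_i = b_i·n_i / q:
  layer 1 (weathered basalt): t_1 = 7.40 × 0.19 / 2.684 = 0.5239 d
  layer 2 (fractured sandstone): t_2 = 10.0 × 0.07 / 2.684 = 0.2608 d
Total t = Σ t_i = 0.7847 days.

0.785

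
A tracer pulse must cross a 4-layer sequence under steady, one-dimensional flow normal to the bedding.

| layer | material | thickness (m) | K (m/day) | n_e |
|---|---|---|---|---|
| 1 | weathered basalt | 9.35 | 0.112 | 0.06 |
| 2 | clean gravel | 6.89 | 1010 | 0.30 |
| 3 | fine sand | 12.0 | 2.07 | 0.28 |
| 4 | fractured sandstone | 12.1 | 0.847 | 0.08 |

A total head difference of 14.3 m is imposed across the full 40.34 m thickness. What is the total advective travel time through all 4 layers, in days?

With flow normal to the layers, continuity requires the same specific discharge q through every layer.
Σ(b_i/K_i) = 9.35/0.112 + 6.89/1010 + 12.0/2.07 + 12.1/0.847 = 103.6 d.
q = Δh / Σ(b_i/K_i) = 14.3 / 103.6 = 0.1381 m/day.
In each layer the seepage velocity is v_i = q/n_i, so the layer transit time is t_i = b_i·n_i / q:
  layer 1 (weathered basalt): t_1 = 9.35 × 0.06 / 0.1381 = 4.063 d
  layer 2 (clean gravel): t_2 = 6.89 × 0.30 / 0.1381 = 14.97 d
  layer 3 (fine sand): t_3 = 12.0 × 0.28 / 0.1381 = 24.34 d
  layer 4 (fractured sandstone): t_4 = 12.1 × 0.08 / 0.1381 = 7.011 d
Total t = Σ t_i = 50.38 days.

50.4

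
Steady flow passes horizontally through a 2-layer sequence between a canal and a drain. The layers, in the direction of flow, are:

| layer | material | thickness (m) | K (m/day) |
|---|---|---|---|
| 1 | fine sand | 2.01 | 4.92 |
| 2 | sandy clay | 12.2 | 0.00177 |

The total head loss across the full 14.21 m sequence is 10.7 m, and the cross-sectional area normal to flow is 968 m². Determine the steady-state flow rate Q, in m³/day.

1.50

Flow is perpendicular to layering, so the layers act in series and the equivalent K is the thickness-weighted harmonic mean.
Total thickness L = 2.01 + 12.2 = 14.21 m.
Σ(b_i/K_i) = 2.01/4.92 + 12.2/0.00177 = 6893 d.
K_eq = L / Σ(b_i/K_i) = 14.21 / 6893 = 0.002061 m/day.
Q = K_eq · A · (Δh/L) = 0.002061 × 968 × (10.7/14.21) = 1.503 m³/day.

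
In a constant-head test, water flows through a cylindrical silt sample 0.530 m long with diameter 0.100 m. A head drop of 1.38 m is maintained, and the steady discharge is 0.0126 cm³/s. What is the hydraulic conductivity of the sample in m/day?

Cross-sectional area A = π·(d/2)² = π × (0.100/2)² = 0.007854 m².
Convert discharge: 0.0126 cm³/s = 1.260e-08 m³/s.
Darcy's law rearranged: K = Q·L / (A·Δh) = 1.260e-08 × 0.530 / (0.007854 × 1.38) = 6.161e-07 m/s = 0.05323 m/day.

0.0532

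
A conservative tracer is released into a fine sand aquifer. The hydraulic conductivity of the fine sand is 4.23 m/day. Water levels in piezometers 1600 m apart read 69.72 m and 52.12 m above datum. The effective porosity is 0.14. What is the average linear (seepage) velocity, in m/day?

0.332

Hydraulic gradient i = (69.72 − 52.12) / 1600 = 17.6 / 1600 = 0.01100.
Darcy flux q = K · i = 4.230 × 0.01100 = 0.04653 m/day.
Seepage velocity v = q / n_e = 0.04653 / 0.14 = 0.3324 m/day.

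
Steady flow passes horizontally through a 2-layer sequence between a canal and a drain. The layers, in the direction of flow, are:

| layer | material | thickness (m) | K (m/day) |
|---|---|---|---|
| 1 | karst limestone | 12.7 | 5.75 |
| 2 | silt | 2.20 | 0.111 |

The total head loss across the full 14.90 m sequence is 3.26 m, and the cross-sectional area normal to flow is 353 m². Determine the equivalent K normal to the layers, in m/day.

Flow is perpendicular to layering, so the layers act in series and the equivalent K is the thickness-weighted harmonic mean.
Total thickness L = 12.7 + 2.20 = 14.90 m.
Σ(b_i/K_i) = 12.7/5.75 + 2.20/0.111 = 22.03 d.
K_eq = L / Σ(b_i/K_i) = 14.90 / 22.03 = 0.6764 m/day.

0.676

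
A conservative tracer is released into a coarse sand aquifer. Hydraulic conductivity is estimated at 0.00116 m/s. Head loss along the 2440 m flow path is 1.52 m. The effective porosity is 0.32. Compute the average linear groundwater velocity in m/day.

Convert K: 0.00116 m/s × 86400 = 100.2 m/day.
Hydraulic gradient i = Δh / L = 1.52 / 2440 = 0.0006230.
Darcy flux q = K · i = 100.2 × 0.0006230 = 0.06243 m/day.
Seepage velocity v = q / n_e = 0.06243 / 0.32 = 0.1951 m/day.

0.195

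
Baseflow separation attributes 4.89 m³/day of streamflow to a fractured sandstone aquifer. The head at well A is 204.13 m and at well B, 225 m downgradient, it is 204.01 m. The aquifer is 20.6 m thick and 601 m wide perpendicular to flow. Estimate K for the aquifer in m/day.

Cross-sectional area A = 601 × 20.6 = 12381 m².
Hydraulic gradient i = (204.13 − 204.01) / 225 = 0.12 / 225 = 0.0005333.
From Q = K·A·i, K = Q / (A·i) = 4.89 / (12381 × 0.0005333) = 0.7406 m/day.

0.741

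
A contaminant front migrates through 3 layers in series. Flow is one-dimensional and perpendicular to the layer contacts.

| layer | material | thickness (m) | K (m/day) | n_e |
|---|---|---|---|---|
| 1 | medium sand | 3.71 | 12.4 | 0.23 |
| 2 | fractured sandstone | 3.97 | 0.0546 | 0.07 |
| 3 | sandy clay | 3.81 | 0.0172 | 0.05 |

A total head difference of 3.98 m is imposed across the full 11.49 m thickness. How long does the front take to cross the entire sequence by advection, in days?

97.8

With flow normal to the layers, continuity requires the same specific discharge q through every layer.
Σ(b_i/K_i) = 3.71/12.4 + 3.97/0.0546 + 3.81/0.0172 = 294.5 d.
q = Δh / Σ(b_i/K_i) = 3.98 / 294.5 = 0.01351 m/day.
In each layer the seepage velocity is v_i = q/n_i, so the layer transit time is t_i = b_i·n_i / q:
  layer 1 (medium sand): t_1 = 3.71 × 0.23 / 0.01351 = 63.14 d
  layer 2 (fractured sandstone): t_2 = 3.97 × 0.07 / 0.01351 = 20.56 d
  layer 3 (sandy clay): t_3 = 3.81 × 0.05 / 0.01351 = 14.10 d
Total t = Σ t_i = 97.81 days.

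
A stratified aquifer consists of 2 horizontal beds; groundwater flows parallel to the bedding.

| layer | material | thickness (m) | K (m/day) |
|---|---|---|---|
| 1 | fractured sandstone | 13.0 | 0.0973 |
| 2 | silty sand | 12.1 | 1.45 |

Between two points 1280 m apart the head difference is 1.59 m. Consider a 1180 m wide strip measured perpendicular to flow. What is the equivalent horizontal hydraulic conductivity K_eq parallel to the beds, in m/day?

Flow is parallel to layering, so each bed carries its own Darcy discharge and the transmissivities add.
Σ(K_i·b_i) = 0.0973×13.0 + 1.45×12.1 = 18.81 m²/day.
Total thickness b = 25.10 m, so K_eq = Σ(K_i·b_i)/b = 0.7494 m/day.

0.749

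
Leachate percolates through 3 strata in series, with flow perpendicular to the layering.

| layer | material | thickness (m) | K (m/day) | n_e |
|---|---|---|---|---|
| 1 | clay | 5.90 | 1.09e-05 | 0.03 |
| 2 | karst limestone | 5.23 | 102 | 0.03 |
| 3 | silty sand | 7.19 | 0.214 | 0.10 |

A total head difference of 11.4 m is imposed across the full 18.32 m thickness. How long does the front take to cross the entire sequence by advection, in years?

137

With flow normal to the layers, continuity requires the same specific discharge q through every layer.
Σ(b_i/K_i) = 5.90/1.09e-05 + 5.23/102 + 7.19/0.214 = 5.413e+05 d.
q = Δh / Σ(b_i/K_i) = 11.4 / 5.413e+05 = 2.106e-05 m/day.
In each layer the seepage velocity is v_i = q/n_i, so the layer transit time is t_i = b_i·n_i / q:
  layer 1 (clay): t_1 = 5.90 × 0.03 / 2.106e-05 = 8405 d
  layer 2 (karst limestone): t_2 = 5.23 × 0.03 / 2.106e-05 = 7450 d
  layer 3 (silty sand): t_3 = 7.19 × 0.10 / 2.106e-05 = 34141 d
Total t = Σ t_i = 49996 days = 136.9 years.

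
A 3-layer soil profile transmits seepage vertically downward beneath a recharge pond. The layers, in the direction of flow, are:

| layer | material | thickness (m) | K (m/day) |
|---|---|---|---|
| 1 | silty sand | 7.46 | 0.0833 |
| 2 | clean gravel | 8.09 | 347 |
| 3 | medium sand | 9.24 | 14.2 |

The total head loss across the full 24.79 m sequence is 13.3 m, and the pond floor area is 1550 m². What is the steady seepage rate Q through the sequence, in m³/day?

228

Flow is perpendicular to layering, so the layers act in series and the equivalent K is the thickness-weighted harmonic mean.
Total thickness L = 7.46 + 8.09 + 9.24 = 24.79 m.
Σ(b_i/K_i) = 7.46/0.0833 + 8.09/347 + 9.24/14.2 = 90.23 d.
K_eq = L / Σ(b_i/K_i) = 24.79 / 90.23 = 0.2747 m/day.
Q = K_eq · A · (Δh/L) = 0.2747 × 1550 × (13.3/24.79) = 228.5 m³/day.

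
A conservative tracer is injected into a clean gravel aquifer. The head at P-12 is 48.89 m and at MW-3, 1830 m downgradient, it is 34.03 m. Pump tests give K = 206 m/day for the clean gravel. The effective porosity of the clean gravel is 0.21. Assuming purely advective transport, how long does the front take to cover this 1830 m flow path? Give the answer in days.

Hydraulic gradient i = (48.89 − 34.03) / 1830 = 14.86 / 1830 = 0.008120.
Darcy flux q = K · i = 206.0 × 0.008120 = 1.673 m/day.
Seepage velocity v = q / n_e = 1.673 / 0.21 = 7.966 m/day.
Travel time t = L / v = 1830 / 7.966 = 229.7 days.

230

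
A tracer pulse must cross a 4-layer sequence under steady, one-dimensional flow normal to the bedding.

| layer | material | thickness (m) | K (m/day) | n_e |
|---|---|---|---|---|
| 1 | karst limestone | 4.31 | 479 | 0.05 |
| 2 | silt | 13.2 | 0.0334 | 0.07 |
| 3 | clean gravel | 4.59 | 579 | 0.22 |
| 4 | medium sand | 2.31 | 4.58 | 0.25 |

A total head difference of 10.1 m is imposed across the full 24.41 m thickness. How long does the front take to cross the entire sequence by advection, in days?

With flow normal to the layers, continuity requires the same specific discharge q through every layer.
Σ(b_i/K_i) = 4.31/479 + 13.2/0.0334 + 4.59/579 + 2.31/4.58 = 395.7 d.
q = Δh / Σ(b_i/K_i) = 10.1 / 395.7 = 0.02552 m/day.
In each layer the seepage velocity is v_i = q/n_i, so the layer transit time is t_i = b_i·n_i / q:
  layer 1 (karst limestone): t_1 = 4.31 × 0.05 / 0.02552 = 8.444 d
  layer 2 (silt): t_2 = 13.2 × 0.07 / 0.02552 = 36.20 d
  layer 3 (clean gravel): t_3 = 4.59 × 0.22 / 0.02552 = 39.57 d
  layer 4 (medium sand): t_4 = 2.31 × 0.25 / 0.02552 = 22.63 d
Total t = Σ t_i = 106.8 days.

107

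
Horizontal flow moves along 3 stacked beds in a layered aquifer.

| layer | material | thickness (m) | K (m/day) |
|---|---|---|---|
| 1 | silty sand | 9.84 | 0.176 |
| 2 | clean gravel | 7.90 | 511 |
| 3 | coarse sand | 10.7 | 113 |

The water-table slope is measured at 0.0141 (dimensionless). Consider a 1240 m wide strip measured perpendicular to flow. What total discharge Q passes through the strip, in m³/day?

91800

Flow is parallel to layering, so each bed carries its own Darcy discharge and the transmissivities add.
Σ(K_i·b_i) = 0.176×9.84 + 511×7.90 + 113×10.7 = 5248 m²/day.
Hydraulic gradient i = 0.0141.
Q = Σ(K_i·b_i) · W · i = 5248 × 1240 × 0.01410 = 91751 m³/day.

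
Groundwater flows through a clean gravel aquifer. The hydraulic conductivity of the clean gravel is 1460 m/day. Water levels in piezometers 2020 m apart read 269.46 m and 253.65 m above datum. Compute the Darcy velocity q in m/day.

11.4

Hydraulic gradient i = (269.46 − 253.65) / 2020 = 15.81 / 2020 = 0.007827.
Specific discharge q = K · i = 1460 × 0.007827 = 11.43 m/day.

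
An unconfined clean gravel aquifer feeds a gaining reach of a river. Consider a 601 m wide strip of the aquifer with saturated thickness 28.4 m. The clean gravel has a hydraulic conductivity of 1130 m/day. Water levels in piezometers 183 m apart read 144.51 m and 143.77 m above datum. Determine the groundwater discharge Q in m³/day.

78000

Cross-sectional area A = 601 × 28.4 = 17068 m².
Hydraulic gradient i = (144.51 − 143.77) / 183 = 0.74 / 183 = 0.004044.
Darcy's law: Q = K · A · i = 1130 × 17068 × 0.004044 = 77992 m³/day.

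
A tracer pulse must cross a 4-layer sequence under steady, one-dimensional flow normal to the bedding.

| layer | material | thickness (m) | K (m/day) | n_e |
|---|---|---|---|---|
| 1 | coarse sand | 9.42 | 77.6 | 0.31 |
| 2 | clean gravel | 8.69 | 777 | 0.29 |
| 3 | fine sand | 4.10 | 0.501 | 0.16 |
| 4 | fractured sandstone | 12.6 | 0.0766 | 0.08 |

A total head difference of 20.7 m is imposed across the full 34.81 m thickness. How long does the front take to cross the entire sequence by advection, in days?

59.3

With flow normal to the layers, continuity requires the same specific discharge q through every layer.
Σ(b_i/K_i) = 9.42/77.6 + 8.69/777 + 4.10/0.501 + 12.6/0.0766 = 172.8 d.
q = Δh / Σ(b_i/K_i) = 20.7 / 172.8 = 0.1198 m/day.
In each layer the seepage velocity is v_i = q/n_i, so the layer transit time is t_i = b_i·n_i / q:
  layer 1 (coarse sand): t_1 = 9.42 × 0.31 / 0.1198 = 24.38 d
  layer 2 (clean gravel): t_2 = 8.69 × 0.29 / 0.1198 = 21.04 d
  layer 3 (fine sand): t_3 = 4.10 × 0.16 / 0.1198 = 5.476 d
  layer 4 (fractured sandstone): t_4 = 12.6 × 0.08 / 0.1198 = 8.415 d
Total t = Σ t_i = 59.31 days.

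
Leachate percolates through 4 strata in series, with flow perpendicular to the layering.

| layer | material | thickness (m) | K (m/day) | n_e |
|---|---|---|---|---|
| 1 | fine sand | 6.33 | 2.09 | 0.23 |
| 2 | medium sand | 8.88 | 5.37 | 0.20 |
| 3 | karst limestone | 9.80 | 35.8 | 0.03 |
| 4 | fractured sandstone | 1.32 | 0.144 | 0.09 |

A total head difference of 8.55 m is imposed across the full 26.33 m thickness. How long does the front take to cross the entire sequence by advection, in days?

6.02

With flow normal to the layers, continuity requires the same specific discharge q through every layer.
Σ(b_i/K_i) = 6.33/2.09 + 8.88/5.37 + 9.80/35.8 + 1.32/0.144 = 14.12 d.
q = Δh / Σ(b_i/K_i) = 8.55 / 14.12 = 0.6054 m/day.
In each layer the seepage velocity is v_i = q/n_i, so the layer transit time is t_i = b_i·n_i / q:
  layer 1 (fine sand): t_1 = 6.33 × 0.23 / 0.6054 = 2.405 d
  layer 2 (medium sand): t_2 = 8.88 × 0.20 / 0.6054 = 2.934 d
  layer 3 (karst limestone): t_3 = 9.80 × 0.03 / 0.6054 = 0.4856 d
  layer 4 (fractured sandstone): t_4 = 1.32 × 0.09 / 0.6054 = 0.1962 d
Total t = Σ t_i = 6.020 days.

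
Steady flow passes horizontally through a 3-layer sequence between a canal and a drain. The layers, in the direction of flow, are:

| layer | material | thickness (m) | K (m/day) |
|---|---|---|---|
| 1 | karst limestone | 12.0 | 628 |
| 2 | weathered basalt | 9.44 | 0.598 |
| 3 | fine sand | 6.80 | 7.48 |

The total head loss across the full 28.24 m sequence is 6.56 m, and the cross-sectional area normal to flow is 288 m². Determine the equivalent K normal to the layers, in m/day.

1.69

Flow is perpendicular to layering, so the layers act in series and the equivalent K is the thickness-weighted harmonic mean.
Total thickness L = 12.0 + 9.44 + 6.80 = 28.24 m.
Σ(b_i/K_i) = 12.0/628 + 9.44/0.598 + 6.80/7.48 = 16.71 d.
K_eq = L / Σ(b_i/K_i) = 28.24 / 16.71 = 1.690 m/day.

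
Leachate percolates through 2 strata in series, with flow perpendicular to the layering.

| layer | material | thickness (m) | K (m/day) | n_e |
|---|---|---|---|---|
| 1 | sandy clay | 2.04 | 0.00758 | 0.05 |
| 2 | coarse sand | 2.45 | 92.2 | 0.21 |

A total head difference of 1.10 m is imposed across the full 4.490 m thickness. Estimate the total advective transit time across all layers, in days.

With flow normal to the layers, continuity requires the same specific discharge q through every layer.
Σ(b_i/K_i) = 2.04/0.00758 + 2.45/92.2 = 269.2 d.
q = Δh / Σ(b_i/K_i) = 1.10 / 269.2 = 0.004087 m/day.
In each layer the seepage velocity is v_i = q/n_i, so the layer transit time is t_i = b_i·n_i / q:
  layer 1 (sandy clay): t_1 = 2.04 × 0.05 / 0.004087 = 24.96 d
  layer 2 (coarse sand): t_2 = 2.45 × 0.21 / 0.004087 = 125.9 d
Total t = Σ t_i = 150.8 days.

151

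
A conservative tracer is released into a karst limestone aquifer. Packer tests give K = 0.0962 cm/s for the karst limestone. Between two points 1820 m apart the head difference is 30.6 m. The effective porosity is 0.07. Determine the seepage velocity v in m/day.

Convert K: 0.0962 cm/s × 864 = 83.12 m/day.
Hydraulic gradient i = Δh / L = 30.6 / 1820 = 0.01681.
Darcy flux q = K · i = 83.12 × 0.01681 = 1.397 m/day.
Seepage velocity v = q / n_e = 1.397 / 0.07 = 19.96 m/day.

20.0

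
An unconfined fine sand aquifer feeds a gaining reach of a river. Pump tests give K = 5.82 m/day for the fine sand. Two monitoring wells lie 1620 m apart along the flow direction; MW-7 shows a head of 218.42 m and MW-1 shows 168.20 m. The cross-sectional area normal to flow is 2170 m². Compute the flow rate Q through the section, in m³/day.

392

Hydraulic gradient i = (218.42 − 168.20) / 1620 = 50.22 / 1620 = 0.03100.
Darcy's law: Q = K · A · i = 5.820 × 2170 × 0.03100 = 391.5 m³/day.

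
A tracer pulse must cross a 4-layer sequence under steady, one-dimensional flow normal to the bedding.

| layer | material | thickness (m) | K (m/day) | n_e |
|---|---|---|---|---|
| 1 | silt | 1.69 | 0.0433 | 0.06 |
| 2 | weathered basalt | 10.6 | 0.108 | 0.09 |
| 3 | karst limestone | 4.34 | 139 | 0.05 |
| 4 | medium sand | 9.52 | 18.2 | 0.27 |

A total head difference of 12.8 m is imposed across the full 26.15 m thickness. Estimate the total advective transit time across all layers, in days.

With flow normal to the layers, continuity requires the same specific discharge q through every layer.
Σ(b_i/K_i) = 1.69/0.0433 + 10.6/0.108 + 4.34/139 + 9.52/18.2 = 137.7 d.
q = Δh / Σ(b_i/K_i) = 12.8 / 137.7 = 0.09293 m/day.
In each layer the seepage velocity is v_i = q/n_i, so the layer transit time is t_i = b_i·n_i / q:
  layer 1 (silt): t_1 = 1.69 × 0.06 / 0.09293 = 1.091 d
  layer 2 (weathered basalt): t_2 = 10.6 × 0.09 / 0.09293 = 10.27 d
  layer 3 (karst limestone): t_3 = 4.34 × 0.05 / 0.09293 = 2.335 d
  layer 4 (medium sand): t_4 = 9.52 × 0.27 / 0.09293 = 27.66 d
Total t = Σ t_i = 41.35 days.

41.3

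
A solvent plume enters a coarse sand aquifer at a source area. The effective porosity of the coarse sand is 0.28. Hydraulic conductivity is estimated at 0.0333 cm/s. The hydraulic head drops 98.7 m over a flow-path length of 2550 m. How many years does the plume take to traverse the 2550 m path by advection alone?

Convert K: 0.0333 cm/s × 864 = 28.77 m/day.
Hydraulic gradient i = Δh / L = 98.7 / 2550 = 0.03871.
Darcy flux q = K · i = 28.77 × 0.03871 = 1.114 m/day.
Seepage velocity v = q / n_e = 1.114 / 0.28 = 3.977 m/day.
Travel time t = L / v = 2550 / 3.977 = 641.2 days = 1.755 years.

1.76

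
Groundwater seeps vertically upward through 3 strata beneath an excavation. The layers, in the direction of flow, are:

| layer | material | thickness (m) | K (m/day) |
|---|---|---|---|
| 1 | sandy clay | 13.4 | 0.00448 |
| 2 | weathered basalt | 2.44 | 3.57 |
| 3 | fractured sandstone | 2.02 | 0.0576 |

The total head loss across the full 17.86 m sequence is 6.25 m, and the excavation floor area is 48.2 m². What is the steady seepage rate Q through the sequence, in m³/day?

Flow is perpendicular to layering, so the layers act in series and the equivalent K is the thickness-weighted harmonic mean.
Total thickness L = 13.4 + 2.44 + 2.02 = 17.86 m.
Σ(b_i/K_i) = 13.4/0.00448 + 2.44/3.57 + 2.02/0.0576 = 3027 d.
K_eq = L / Σ(b_i/K_i) = 17.86 / 3027 = 0.005901 m/day.
Q = K_eq · A · (Δh/L) = 0.005901 × 48.2 × (6.25/17.86) = 0.09953 m³/day.

0.0995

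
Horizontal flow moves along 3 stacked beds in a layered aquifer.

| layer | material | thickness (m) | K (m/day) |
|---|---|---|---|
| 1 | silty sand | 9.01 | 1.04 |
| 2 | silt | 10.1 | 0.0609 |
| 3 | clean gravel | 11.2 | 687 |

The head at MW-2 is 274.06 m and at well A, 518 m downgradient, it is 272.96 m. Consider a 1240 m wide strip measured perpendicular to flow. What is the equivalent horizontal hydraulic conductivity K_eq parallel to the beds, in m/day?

254

Flow is parallel to layering, so each bed carries its own Darcy discharge and the transmissivities add.
Σ(K_i·b_i) = 1.04×9.01 + 0.0609×10.1 + 687×11.2 = 7704 m²/day.
Total thickness b = 30.31 m, so K_eq = Σ(K_i·b_i)/b = 254.2 m/day.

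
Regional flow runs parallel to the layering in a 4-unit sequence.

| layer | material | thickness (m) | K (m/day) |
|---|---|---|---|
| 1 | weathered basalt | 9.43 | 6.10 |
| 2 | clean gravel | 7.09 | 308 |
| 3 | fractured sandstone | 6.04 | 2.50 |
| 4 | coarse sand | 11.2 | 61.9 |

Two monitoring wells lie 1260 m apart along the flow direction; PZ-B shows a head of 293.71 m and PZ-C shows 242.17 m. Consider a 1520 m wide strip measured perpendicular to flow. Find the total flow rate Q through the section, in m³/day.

183000

Flow is parallel to layering, so each bed carries its own Darcy discharge and the transmissivities add.
Σ(K_i·b_i) = 6.10×9.43 + 308×7.09 + 2.50×6.04 + 61.9×11.2 = 2950 m²/day.
Hydraulic gradient i = (293.71 − 242.17) / 1260 = 51.54 / 1260 = 0.04090.
Q = Σ(K_i·b_i) · W · i = 2950 × 1520 × 0.04090 = 1.834e+05 m³/day.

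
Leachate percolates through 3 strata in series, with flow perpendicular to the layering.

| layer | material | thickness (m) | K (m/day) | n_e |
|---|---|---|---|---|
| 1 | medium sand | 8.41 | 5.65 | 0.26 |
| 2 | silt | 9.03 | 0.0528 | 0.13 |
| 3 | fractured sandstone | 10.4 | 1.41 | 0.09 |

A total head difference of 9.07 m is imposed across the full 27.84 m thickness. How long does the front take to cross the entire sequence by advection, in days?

85.2

With flow normal to the layers, continuity requires the same specific discharge q through every layer.
Σ(b_i/K_i) = 8.41/5.65 + 9.03/0.0528 + 10.4/1.41 = 179.9 d.
q = Δh / Σ(b_i/K_i) = 9.07 / 179.9 = 0.05042 m/day.
In each layer the seepage velocity is v_i = q/n_i, so the layer transit time is t_i = b_i·n_i / q:
  layer 1 (medium sand): t_1 = 8.41 × 0.26 / 0.05042 = 43.37 d
  layer 2 (silt): t_2 = 9.03 × 0.13 / 0.05042 = 23.28 d
  layer 3 (fractured sandstone): t_3 = 10.4 × 0.09 / 0.05042 = 18.56 d
Total t = Σ t_i = 85.21 days.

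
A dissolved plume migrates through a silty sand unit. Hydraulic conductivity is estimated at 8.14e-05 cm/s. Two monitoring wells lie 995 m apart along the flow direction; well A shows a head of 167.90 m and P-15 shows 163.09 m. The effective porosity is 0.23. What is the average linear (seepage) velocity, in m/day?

0.00148

Convert K: 8.14e-05 cm/s × 864 = 0.07033 m/day.
Hydraulic gradient i = (167.90 − 163.09) / 995 = 4.81 / 995 = 0.004834.
Darcy flux q = K · i = 0.07033 × 0.004834 = 0.0003400 m/day.
Seepage velocity v = q / n_e = 0.0003400 / 0.23 = 0.001478 m/day.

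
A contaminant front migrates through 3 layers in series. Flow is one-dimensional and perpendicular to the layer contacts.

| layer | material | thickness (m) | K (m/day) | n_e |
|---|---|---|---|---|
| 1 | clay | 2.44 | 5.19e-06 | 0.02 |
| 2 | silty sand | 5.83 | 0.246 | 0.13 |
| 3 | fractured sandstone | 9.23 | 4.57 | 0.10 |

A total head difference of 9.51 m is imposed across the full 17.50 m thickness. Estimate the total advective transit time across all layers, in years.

234

With flow normal to the layers, continuity requires the same specific discharge q through every layer.
Σ(b_i/K_i) = 2.44/5.19e-06 + 5.83/0.246 + 9.23/4.57 = 4.702e+05 d.
q = Δh / Σ(b_i/K_i) = 9.51 / 4.702e+05 = 2.023e-05 m/day.
In each layer the seepage velocity is v_i = q/n_i, so the layer transit time is t_i = b_i·n_i / q:
  layer 1 (clay): t_1 = 2.44 × 0.02 / 2.023e-05 = 2413 d
  layer 2 (silty sand): t_2 = 5.83 × 0.13 / 2.023e-05 = 37469 d
  layer 3 (fractured sandstone): t_3 = 9.23 × 0.10 / 2.023e-05 = 45632 d
Total t = Σ t_i = 85514 days = 234.1 years.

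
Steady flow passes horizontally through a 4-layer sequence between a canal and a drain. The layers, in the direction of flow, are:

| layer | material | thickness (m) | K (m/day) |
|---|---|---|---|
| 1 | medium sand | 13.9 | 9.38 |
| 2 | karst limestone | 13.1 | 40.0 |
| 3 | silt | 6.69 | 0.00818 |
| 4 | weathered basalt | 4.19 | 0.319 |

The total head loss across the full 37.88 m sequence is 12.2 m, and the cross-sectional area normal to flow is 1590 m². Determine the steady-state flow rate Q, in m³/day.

23.3

Flow is perpendicular to layering, so the layers act in series and the equivalent K is the thickness-weighted harmonic mean.
Total thickness L = 13.9 + 13.1 + 6.69 + 4.19 = 37.88 m.
Σ(b_i/K_i) = 13.9/9.38 + 13.1/40.0 + 6.69/0.00818 + 4.19/0.319 = 832.8 d.
K_eq = L / Σ(b_i/K_i) = 37.88 / 832.8 = 0.04549 m/day.
Q = K_eq · A · (Δh/L) = 0.04549 × 1590 × (12.2/37.88) = 23.29 m³/day.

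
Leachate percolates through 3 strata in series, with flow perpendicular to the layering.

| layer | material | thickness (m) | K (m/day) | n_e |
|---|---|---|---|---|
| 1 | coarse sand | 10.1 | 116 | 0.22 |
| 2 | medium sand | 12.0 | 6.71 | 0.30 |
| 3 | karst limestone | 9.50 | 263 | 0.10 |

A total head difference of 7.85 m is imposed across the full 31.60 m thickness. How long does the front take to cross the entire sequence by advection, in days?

With flow normal to the layers, continuity requires the same specific discharge q through every layer.
Σ(b_i/K_i) = 10.1/116 + 12.0/6.71 + 9.50/263 = 1.912 d.
q = Δh / Σ(b_i/K_i) = 7.85 / 1.912 = 4.107 m/day.
In each layer the seepage velocity is v_i = q/n_i, so the layer transit time is t_i = b_i·n_i / q:
  layer 1 (coarse sand): t_1 = 10.1 × 0.22 / 4.107 = 0.5411 d
  layer 2 (medium sand): t_2 = 12.0 × 0.30 / 4.107 = 0.8766 d
  layer 3 (karst limestone): t_3 = 9.50 × 0.10 / 4.107 = 0.2313 d
Total t = Σ t_i = 1.649 days.

1.65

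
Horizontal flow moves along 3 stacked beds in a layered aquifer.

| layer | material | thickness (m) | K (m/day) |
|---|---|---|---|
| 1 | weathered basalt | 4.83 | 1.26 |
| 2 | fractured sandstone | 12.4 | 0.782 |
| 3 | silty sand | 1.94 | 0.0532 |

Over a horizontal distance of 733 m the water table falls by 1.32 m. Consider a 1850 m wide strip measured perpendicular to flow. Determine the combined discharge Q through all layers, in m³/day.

Flow is parallel to layering, so each bed carries its own Darcy discharge and the transmissivities add.
Σ(K_i·b_i) = 1.26×4.83 + 0.782×12.4 + 0.0532×1.94 = 15.89 m²/day.
Hydraulic gradient i = Δh / L = 1.32 / 733 = 0.001801.
Q = Σ(K_i·b_i) · W · i = 15.89 × 1850 × 0.001801 = 52.92 m³/day.

52.9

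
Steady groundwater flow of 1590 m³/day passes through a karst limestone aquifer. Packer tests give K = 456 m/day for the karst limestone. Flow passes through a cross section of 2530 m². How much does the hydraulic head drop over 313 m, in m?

0.431

From Q = K·A·i, i = Q / (K·A) = 1590 / (456.0 × 2530) = 0.001378.
Head loss Δh = i · L = 0.001378 × 313 = 0.4314 m.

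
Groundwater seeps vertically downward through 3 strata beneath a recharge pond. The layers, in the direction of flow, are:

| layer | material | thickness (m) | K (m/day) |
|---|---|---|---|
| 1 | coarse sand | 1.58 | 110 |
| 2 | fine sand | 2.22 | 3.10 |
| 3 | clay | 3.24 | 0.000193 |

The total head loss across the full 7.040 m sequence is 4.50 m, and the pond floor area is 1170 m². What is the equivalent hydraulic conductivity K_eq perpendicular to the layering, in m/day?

0.000419

Flow is perpendicular to layering, so the layers act in series and the equivalent K is the thickness-weighted harmonic mean.
Total thickness L = 1.58 + 2.22 + 3.24 = 7.040 m.
Σ(b_i/K_i) = 1.58/110 + 2.22/3.10 + 3.24/0.000193 = 16788 d.
K_eq = L / Σ(b_i/K_i) = 7.040 / 16788 = 0.0004193 m/day.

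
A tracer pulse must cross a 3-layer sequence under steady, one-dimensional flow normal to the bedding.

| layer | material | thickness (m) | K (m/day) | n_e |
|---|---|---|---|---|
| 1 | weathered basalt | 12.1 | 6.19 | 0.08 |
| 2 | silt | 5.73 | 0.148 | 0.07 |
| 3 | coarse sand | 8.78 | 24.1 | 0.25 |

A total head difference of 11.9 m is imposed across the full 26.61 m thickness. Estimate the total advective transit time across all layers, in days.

With flow normal to the layers, continuity requires the same specific discharge q through every layer.
Σ(b_i/K_i) = 12.1/6.19 + 5.73/0.148 + 8.78/24.1 = 41.04 d.
q = Δh / Σ(b_i/K_i) = 11.9 / 41.04 = 0.2900 m/day.
In each layer the seepage velocity is v_i = q/n_i, so the layer transit time is t_i = b_i·n_i / q:
  layer 1 (weathered basalt): t_1 = 12.1 × 0.08 / 0.2900 = 3.338 d
  layer 2 (silt): t_2 = 5.73 × 0.07 / 0.2900 = 1.383 d
  layer 3 (coarse sand): t_3 = 8.78 × 0.25 / 0.2900 = 7.569 d
Total t = Σ t_i = 12.29 days.

12.3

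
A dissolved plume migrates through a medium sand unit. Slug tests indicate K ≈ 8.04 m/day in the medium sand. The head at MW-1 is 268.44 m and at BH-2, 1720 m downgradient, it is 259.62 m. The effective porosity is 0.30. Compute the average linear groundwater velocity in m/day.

0.137

Hydraulic gradient i = (268.44 − 259.62) / 1720 = 8.82 / 1720 = 0.005128.
Darcy flux q = K · i = 8.040 × 0.005128 = 0.04123 m/day.
Seepage velocity v = q / n_e = 0.04123 / 0.30 = 0.1374 m/day.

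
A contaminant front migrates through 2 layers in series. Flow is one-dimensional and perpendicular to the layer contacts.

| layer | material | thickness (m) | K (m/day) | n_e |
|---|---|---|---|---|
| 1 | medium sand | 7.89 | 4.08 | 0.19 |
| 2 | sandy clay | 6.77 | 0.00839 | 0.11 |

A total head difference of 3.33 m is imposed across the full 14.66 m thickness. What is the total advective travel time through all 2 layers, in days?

With flow normal to the layers, continuity requires the same specific discharge q through every layer.
Σ(b_i/K_i) = 7.89/4.08 + 6.77/0.00839 = 808.8 d.
q = Δh / Σ(b_i/K_i) = 3.33 / 808.8 = 0.004117 m/day.
In each layer the seepage velocity is v_i = q/n_i, so the layer transit time is t_i = b_i·n_i / q:
  layer 1 (medium sand): t_1 = 7.89 × 0.19 / 0.004117 = 364.1 d
  layer 2 (sandy clay): t_2 = 6.77 × 0.11 / 0.004117 = 180.9 d
Total t = Σ t_i = 545.0 days.

545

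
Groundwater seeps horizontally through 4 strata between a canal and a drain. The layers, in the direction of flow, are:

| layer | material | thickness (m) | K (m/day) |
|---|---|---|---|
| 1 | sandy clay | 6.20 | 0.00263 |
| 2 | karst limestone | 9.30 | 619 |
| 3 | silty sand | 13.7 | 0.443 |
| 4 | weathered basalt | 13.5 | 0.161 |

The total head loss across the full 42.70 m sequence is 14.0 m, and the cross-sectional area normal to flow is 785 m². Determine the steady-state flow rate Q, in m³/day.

4.45

Flow is perpendicular to layering, so the layers act in series and the equivalent K is the thickness-weighted harmonic mean.
Total thickness L = 6.20 + 9.30 + 13.7 + 13.5 = 42.70 m.
Σ(b_i/K_i) = 6.20/0.00263 + 9.30/619 + 13.7/0.443 + 13.5/0.161 = 2472 d.
K_eq = L / Σ(b_i/K_i) = 42.70 / 2472 = 0.01727 m/day.
Q = K_eq · A · (Δh/L) = 0.01727 × 785 × (14.0/42.70) = 4.445 m³/day.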